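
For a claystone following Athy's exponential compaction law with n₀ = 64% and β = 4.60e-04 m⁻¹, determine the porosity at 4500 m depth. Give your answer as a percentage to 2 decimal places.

8.08%

Working in km (1 km = 1000 m; β in km⁻¹ = β in m⁻¹ × 1000):
n = n₀·exp(−β·d) = 0.64 × exp(−0.46 × 4.5) = 0.64 × exp(−2.07)
  = 0.64 × 0.1262 = 0.0808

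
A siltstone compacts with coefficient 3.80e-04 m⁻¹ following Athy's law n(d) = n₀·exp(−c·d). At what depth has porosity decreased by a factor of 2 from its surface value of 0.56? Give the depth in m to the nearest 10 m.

1820 m

Working in km (1 km = 1000 m; c in km⁻¹ = c in m⁻¹ × 1000):
n/n₀ = 1/2 ⇒ exp(−c·d) = 1/2 ⇒ d = ln(2) / c
d = 0.6931 / 0.38 = 1.824 km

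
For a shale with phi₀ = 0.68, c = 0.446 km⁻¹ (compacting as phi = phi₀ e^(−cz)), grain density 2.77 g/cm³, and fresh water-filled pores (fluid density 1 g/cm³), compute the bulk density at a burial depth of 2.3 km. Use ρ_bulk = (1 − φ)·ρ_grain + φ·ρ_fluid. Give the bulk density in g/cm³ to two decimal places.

Porosity at depth: phi = 0.68·exp(−0.446×2.3) = 0.68×0.3585 = 0.2438
Bulk density: ρ_b = (1−phi)ρ_g + phi·ρ_f = 0.7562×2.77 + 0.2438×1
       = 2.095 + 0.244 = 2.338 g/cm³

2.34 g/cm³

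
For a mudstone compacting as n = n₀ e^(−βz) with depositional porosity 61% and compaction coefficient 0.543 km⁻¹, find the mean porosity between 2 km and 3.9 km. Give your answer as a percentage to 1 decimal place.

12.8%

⟨n⟩ = (1/(z₂−z₁)) ∫ n₀ e^(−βz) dz = n₀·(e^(−β·z₁) − e^(−β·z₂)) / (β·(z₂−z₁))
e^(−0.543×2) = 0.3376; e^(−0.543×3.9) = 0.1203
⟨n⟩ = 0.61 × (0.3376 − 0.1203) / (0.543 × 1.9) = 0.61 × 0.2106 = 0.1285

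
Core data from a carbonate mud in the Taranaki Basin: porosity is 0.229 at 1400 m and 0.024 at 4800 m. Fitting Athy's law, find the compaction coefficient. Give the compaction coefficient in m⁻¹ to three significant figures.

Working in km (1 km = 1000 m; c in km⁻¹ = c in m⁻¹ × 1000):
Athy: phi(d) = phi₀ e^(−cd) ⇒ phi₁/phi₂ = e^{c(d₂−d₁)} ⇒ c = ln(phi₁/phi₂)/(d₂−d₁)
c = ln(0.229/0.024) / (4.8 − 1.4) = ln(9.542) / 3.4 = 2.2557 / 3.4 = 0.6634 km⁻¹

0.000663 m⁻¹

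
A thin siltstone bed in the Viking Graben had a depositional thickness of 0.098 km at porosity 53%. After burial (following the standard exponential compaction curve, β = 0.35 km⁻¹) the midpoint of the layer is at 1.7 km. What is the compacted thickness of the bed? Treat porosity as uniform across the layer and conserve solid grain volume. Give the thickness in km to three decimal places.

0.065 km

Porosity at 1.7 km: n = 0.53·exp(−0.35×1.7) = 0.2923
Solid-volume conservation: h(1−n) = h₀(1−n₀) ⇒ h = h₀·(1−n₀)/(1−n)
h = 0.098 × (1 − 0.53)/(1 − 0.2923) = 0.098 × 0.6641 = 0.0651 km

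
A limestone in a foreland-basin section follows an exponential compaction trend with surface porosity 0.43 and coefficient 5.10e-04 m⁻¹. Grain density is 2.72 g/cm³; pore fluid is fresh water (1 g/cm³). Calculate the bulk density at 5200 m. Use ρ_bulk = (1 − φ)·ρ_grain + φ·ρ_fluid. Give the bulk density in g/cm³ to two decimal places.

2.67 g/cm³

Working in km (1 km = 1000 m; β in km⁻¹ = β in m⁻¹ × 1000):
Porosity at depth: phi = 0.43·exp(−0.51×5.2) = 0.43×0.0705 = 0.0303
Bulk density: ρ_b = (1−phi)ρ_g + phi·ρ_f = 0.9697×2.72 + 0.0303×1
       = 2.638 + 0.030 = 2.668 g/cm³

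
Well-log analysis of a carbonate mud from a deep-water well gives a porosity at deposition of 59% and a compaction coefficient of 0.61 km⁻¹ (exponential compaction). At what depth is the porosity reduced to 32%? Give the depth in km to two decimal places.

Invert Athy's law: d = ln(φ₀/φ) / k
d = ln(0.59/0.32) / 0.61 = ln(1.844) / 0.61 = 0.6118 / 0.61 = 1.003 km

1.00 km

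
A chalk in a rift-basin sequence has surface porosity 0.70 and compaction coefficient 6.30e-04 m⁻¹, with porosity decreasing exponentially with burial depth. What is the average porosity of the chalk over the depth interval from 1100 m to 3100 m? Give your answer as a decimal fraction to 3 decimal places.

0.199

Working in km (1 km = 1000 m; k in km⁻¹ = k in m⁻¹ × 1000):
⟨φ⟩ = (1/(z₂−z₁)) ∫ φ₀ e^(−kz) dz = φ₀·(e^(−k·z₁) − e^(−k·z₂)) / (k·(z₂−z₁))
e^(−0.63×1.1) = 0.5001; e^(−0.63×3.1) = 0.1418
⟨φ⟩ = 0.7 × (0.5001 − 0.1418) / (0.63 × 2) = 0.7 × 0.2843 = 0.1990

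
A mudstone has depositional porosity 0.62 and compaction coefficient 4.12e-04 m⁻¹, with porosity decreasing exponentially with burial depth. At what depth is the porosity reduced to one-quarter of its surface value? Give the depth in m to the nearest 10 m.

Working in km (1 km = 1000 m; k in km⁻¹ = k in m⁻¹ × 1000):
φ/φ₀ = 1/4 ⇒ exp(−k·z) = 1/4 ⇒ z = ln(4) / k
z = 1.3863 / 0.412 = 3.365 km

3360 m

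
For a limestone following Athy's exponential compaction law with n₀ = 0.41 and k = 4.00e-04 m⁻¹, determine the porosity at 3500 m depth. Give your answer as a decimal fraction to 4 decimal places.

Working in km (1 km = 1000 m; k in km⁻¹ = k in m⁻¹ × 1000):
n = n₀·exp(−k·Z) = 0.41 × exp(−0.4 × 3.5) = 0.41 × exp(−1.4)
  = 0.41 × 0.2466 = 0.1011

0.1011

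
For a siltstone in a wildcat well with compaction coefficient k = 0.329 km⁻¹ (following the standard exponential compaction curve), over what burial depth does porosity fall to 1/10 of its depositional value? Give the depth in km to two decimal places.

7.00 km

phi/phi₀ = 1/10 ⇒ exp(−k·Z) = 1/10 ⇒ Z = ln(10) / k
Z = 2.3026 / 0.329 = 6.999 km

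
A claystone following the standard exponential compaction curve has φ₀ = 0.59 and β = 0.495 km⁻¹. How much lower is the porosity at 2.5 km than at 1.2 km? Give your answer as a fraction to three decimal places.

0.155

φ(1.2) = 0.59·e^(−0.495×1.2) = 0.3257
φ(2.5) = 0.59·e^(−0.495×2.5) = 0.1712
Δφ = 0.3257 − 0.1712 = 0.1546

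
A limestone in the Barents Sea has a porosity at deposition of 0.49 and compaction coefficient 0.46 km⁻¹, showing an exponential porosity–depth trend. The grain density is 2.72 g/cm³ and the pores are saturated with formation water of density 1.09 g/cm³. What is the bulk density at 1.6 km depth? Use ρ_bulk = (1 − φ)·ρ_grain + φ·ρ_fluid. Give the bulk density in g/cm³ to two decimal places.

2.34 g/cm³

Porosity at depth: φ = 0.49·exp(−0.46×1.6) = 0.49×0.4790 = 0.2347
Bulk density: ρ_b = (1−φ)ρ_g + φ·ρ_f = 0.7653×2.72 + 0.2347×1.09
       = 2.082 + 0.256 = 2.337 g/cm³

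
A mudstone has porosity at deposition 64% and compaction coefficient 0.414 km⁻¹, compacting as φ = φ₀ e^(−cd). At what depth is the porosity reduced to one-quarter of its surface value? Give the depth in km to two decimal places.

3.35 km

φ/φ₀ = 1/4 ⇒ exp(−c·d) = 1/4 ⇒ d = ln(4) / c
d = 1.3863 / 0.414 = 3.349 km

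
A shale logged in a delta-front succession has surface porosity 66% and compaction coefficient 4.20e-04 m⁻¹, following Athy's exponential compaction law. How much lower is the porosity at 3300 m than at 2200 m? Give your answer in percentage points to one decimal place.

9.7 percentage points

Working in km (1 km = 1000 m; c in km⁻¹ = c in m⁻¹ × 1000):
phi(2.2) = 0.66·e^(−0.42×2.2) = 0.2620
phi(3.3) = 0.66·e^(−0.42×3.3) = 0.1650
Δphi = 0.2620 − 0.1650 = 0.0969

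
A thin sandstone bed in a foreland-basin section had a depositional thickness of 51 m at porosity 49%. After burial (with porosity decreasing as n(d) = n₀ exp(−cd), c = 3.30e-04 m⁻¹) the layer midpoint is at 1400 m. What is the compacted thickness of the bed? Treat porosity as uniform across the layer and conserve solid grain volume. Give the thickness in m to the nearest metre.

Working in km (1 km = 1000 m; c in km⁻¹ = c in m⁻¹ × 1000):
Porosity at 1.4 km: n = 0.49·exp(−0.33×1.4) = 0.3087
Solid-volume conservation: h(1−n) = h₀(1−n₀) ⇒ h = h₀·(1−n₀)/(1−n)
h = 0.051 × (1 − 0.49)/(1 − 0.3087) = 0.051 × 0.7378 = 0.0376 km

38 m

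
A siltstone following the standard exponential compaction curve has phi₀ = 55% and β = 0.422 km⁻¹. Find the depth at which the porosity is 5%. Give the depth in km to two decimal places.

5.68 km

Invert Athy's law: Z = ln(phi₀/phi) / β
Z = ln(0.55/0.05) / 0.422 = ln(11) / 0.422 = 2.3979 / 0.422 = 5.682 km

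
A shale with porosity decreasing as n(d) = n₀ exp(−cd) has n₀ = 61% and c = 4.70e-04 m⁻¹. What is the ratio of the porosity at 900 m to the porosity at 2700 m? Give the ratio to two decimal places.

2.33

Working in km (1 km = 1000 m; c in km⁻¹ = c in m⁻¹ × 1000):
n(d₁)/n(d₂) = e^(−c·d₁)/e^(−c·d₂) = e^{c(d₂−d₁)}
= exp(0.47 × 1.8) = exp(0.846) = 2.3303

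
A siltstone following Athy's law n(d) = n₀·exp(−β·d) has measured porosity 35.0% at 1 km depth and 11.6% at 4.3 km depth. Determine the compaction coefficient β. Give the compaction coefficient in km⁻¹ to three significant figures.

0.335 km⁻¹

Athy: n(d) = n₀ e^(−βd) ⇒ n₁/n₂ = e^{β(d₂−d₁)} ⇒ β = ln(n₁/n₂)/(d₂−d₁)
β = ln(0.35/0.116) / (4.3 − 1) = ln(3.017) / 3.3 = 1.1043 / 3.3 = 0.3346 km⁻¹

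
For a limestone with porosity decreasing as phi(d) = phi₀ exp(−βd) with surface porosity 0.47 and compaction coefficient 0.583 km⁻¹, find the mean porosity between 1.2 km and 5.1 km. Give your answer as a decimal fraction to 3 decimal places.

⟨phi⟩ = (1/(d₂−d₁)) ∫ phi₀ e^(−βd) dd = phi₀·(e^(−β·d₁) − e^(−β·d₂)) / (β·(d₂−d₁))
e^(−0.583×1.2) = 0.4968; e^(−0.583×5.1) = 0.0511
⟨phi⟩ = 0.47 × (0.4968 − 0.0511) / (0.583 × 3.9) = 0.47 × 0.1960 = 0.0921

0.092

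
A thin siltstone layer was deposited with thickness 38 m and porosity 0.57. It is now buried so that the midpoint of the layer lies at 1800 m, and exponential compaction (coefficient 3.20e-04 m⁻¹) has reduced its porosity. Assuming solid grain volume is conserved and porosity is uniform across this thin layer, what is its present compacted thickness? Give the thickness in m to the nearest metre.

24 m

Working in km (1 km = 1000 m; k in km⁻¹ = k in m⁻¹ × 1000):
Porosity at 1.8 km: n = 0.57·exp(−0.32×1.8) = 0.3204
Solid-volume conservation: h(1−n) = h₀(1−n₀) ⇒ h = h₀·(1−n₀)/(1−n)
h = 0.038 × (1 − 0.57)/(1 − 0.3204) = 0.038 × 0.6327 = 0.0240 km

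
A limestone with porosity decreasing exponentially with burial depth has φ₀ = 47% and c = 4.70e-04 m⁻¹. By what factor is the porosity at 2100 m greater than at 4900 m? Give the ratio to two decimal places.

3.73

Working in km (1 km = 1000 m; c in km⁻¹ = c in m⁻¹ × 1000):
φ(d₁)/φ(d₂) = e^(−c·d₁)/e^(−c·d₂) = e^{c(d₂−d₁)}
= exp(0.47 × 2.8) = exp(1.316) = 3.7285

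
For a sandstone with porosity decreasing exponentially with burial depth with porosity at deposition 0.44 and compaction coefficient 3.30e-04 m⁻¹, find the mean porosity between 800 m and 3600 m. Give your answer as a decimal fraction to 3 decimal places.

0.221

Working in km (1 km = 1000 m; c in km⁻¹ = c in m⁻¹ × 1000):
⟨phi⟩ = (1/(d₂−d₁)) ∫ phi₀ e^(−cd) dd = phi₀·(e^(−c·d₁) − e^(−c·d₂)) / (c·(d₂−d₁))
e^(−0.33×0.8) = 0.7680; e^(−0.33×3.6) = 0.3048
⟨phi⟩ = 0.44 × (0.7680 − 0.3048) / (0.33 × 2.8) = 0.44 × 0.5012 = 0.2205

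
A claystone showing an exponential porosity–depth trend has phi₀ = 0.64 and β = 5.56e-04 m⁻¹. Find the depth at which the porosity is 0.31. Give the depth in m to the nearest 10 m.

1300 m

Working in km (1 km = 1000 m; β in km⁻¹ = β in m⁻¹ × 1000):
Invert Athy's law: d = ln(phi₀/phi) / β
d = ln(0.64/0.31) / 0.556 = ln(2.065) / 0.556 = 0.7249 / 0.556 = 1.304 km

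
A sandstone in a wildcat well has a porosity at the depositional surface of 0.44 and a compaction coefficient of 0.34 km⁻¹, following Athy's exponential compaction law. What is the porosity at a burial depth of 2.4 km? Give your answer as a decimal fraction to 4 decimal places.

n = n₀·exp(−β·Z) = 0.44 × exp(−0.34 × 2.4) = 0.44 × exp(−0.816)
  = 0.44 × 0.4422 = 0.1946

0.1946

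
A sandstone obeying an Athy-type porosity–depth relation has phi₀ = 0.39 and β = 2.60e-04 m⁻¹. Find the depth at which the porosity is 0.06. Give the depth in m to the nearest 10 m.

7200 m

Working in km (1 km = 1000 m; β in km⁻¹ = β in m⁻¹ × 1000):
Invert Athy's law: Z = ln(phi₀/phi) / β
Z = ln(0.39/0.06) / 0.26 = ln(6.5) / 0.26 = 1.8718 / 0.26 = 7.199 km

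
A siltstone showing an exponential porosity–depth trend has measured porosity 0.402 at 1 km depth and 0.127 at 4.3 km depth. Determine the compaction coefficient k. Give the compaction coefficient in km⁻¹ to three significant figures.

0.349 km⁻¹

Athy: φ(d) = φ₀ e^(−kd) ⇒ φ₁/φ₂ = e^{k(d₂−d₁)} ⇒ k = ln(φ₁/φ₂)/(d₂−d₁)
k = ln(0.402/0.127) / (4.3 − 1) = ln(3.165) / 3.3 = 1.1523 / 3.3 = 0.3492 km⁻¹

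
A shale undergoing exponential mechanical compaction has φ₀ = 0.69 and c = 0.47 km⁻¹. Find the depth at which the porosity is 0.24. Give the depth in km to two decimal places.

2.25 km

Invert Athy's law: z = ln(φ₀/φ) / c
z = ln(0.69/0.24) / 0.47 = ln(2.875) / 0.47 = 1.0561 / 0.47 = 2.247 km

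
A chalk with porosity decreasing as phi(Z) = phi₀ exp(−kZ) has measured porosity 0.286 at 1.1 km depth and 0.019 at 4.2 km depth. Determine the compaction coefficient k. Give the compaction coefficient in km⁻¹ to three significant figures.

0.875 km⁻¹

Athy: phi(Z) = phi₀ e^(−kZ) ⇒ phi₁/phi₂ = e^{k(Z₂−Z₁)} ⇒ k = ln(phi₁/phi₂)/(Z₂−Z₁)
k = ln(0.286/0.019) / (4.2 − 1.1) = ln(15.05) / 3.1 = 2.7116 / 3.1 = 0.8747 km⁻¹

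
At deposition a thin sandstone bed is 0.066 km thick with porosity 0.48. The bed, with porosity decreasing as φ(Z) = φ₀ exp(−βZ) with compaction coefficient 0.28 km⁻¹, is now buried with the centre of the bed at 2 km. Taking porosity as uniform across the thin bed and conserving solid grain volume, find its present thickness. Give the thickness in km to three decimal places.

Porosity at 2 km: φ = 0.48·exp(−0.28×2) = 0.2742
Solid-volume conservation: h(1−φ) = h₀(1−φ₀) ⇒ h = h₀·(1−φ₀)/(1−φ)
h = 0.066 × (1 − 0.48)/(1 − 0.2742) = 0.066 × 0.7164 = 0.0473 km

0.047 km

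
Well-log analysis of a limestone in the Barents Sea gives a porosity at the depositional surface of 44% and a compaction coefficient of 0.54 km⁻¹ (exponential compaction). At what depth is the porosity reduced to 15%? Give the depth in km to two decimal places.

Invert Athy's law: d = ln(φ₀/φ) / β
d = ln(0.44/0.15) / 0.54 = ln(2.933) / 0.54 = 1.0761 / 0.54 = 1.993 km

1.99 km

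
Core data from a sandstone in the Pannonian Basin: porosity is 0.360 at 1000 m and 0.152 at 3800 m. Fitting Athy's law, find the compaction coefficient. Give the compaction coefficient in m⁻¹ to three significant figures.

Working in km (1 km = 1000 m; β in km⁻¹ = β in m⁻¹ × 1000):
Athy: phi(Z) = phi₀ e^(−βZ) ⇒ phi₁/phi₂ = e^{β(Z₂−Z₁)} ⇒ β = ln(phi₁/phi₂)/(Z₂−Z₁)
β = ln(0.36/0.152) / (3.8 − 1) = ln(2.368) / 2.8 = 0.8622 / 2.8 = 0.3079 km⁻¹

0.000308 m⁻¹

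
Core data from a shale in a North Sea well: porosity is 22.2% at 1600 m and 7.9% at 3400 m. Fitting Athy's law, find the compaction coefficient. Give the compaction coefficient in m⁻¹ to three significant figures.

0.000574 m⁻¹

Working in km (1 km = 1000 m; c in km⁻¹ = c in m⁻¹ × 1000):
Athy: φ(Z) = φ₀ e^(−cZ) ⇒ φ₁/φ₂ = e^{c(Z₂−Z₁)} ⇒ c = ln(φ₁/φ₂)/(Z₂−Z₁)
c = ln(0.222/0.079) / (3.4 − 1.6) = ln(2.81) / 1.8 = 1.0332 / 1.8 = 0.574 km⁻¹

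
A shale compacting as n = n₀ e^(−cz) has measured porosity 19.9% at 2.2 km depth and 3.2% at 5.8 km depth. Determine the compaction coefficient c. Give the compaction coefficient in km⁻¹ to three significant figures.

Athy: n(z) = n₀ e^(−cz) ⇒ n₁/n₂ = e^{c(z₂−z₁)} ⇒ c = ln(n₁/n₂)/(z₂−z₁)
c = ln(0.199/0.032) / (5.8 − 2.2) = ln(6.219) / 3.6 = 1.8276 / 3.6 = 0.5077 km⁻¹

0.508 km⁻¹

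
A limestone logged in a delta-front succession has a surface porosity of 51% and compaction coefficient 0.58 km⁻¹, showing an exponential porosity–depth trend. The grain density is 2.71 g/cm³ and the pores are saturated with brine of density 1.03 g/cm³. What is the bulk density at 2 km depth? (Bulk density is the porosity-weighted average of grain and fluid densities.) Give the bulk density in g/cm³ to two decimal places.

2.44 g/cm³

Porosity at depth: φ = 0.51·exp(−0.58×2) = 0.51×0.3135 = 0.1599
Bulk density: ρ_b = (1−φ)ρ_g + φ·ρ_f = 0.8401×2.71 + 0.1599×1.03
       = 2.277 + 0.165 = 2.441 g/cm³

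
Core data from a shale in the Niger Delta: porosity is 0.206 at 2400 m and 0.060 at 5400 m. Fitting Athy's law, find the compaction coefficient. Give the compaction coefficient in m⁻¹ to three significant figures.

Working in km (1 km = 1000 m; β in km⁻¹ = β in m⁻¹ × 1000):
Athy: n(d) = n₀ e^(−βd) ⇒ n₁/n₂ = e^{β(d₂−d₁)} ⇒ β = ln(n₁/n₂)/(d₂−d₁)
β = ln(0.206/0.06) / (5.4 − 2.4) = ln(3.433) / 3 = 1.2335 / 3 = 0.4112 km⁻¹

0.000411 m⁻¹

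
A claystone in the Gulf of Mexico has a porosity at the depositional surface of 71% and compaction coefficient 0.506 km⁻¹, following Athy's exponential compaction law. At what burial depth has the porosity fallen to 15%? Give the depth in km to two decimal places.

3.07 km

Invert Athy's law: Z = ln(φ₀/φ) / β
Z = ln(0.71/0.15) / 0.506 = ln(4.733) / 0.506 = 1.5546 / 0.506 = 3.072 km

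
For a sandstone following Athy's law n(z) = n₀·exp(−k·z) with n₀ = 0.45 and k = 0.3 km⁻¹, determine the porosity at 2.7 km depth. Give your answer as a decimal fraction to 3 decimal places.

0.200

n = n₀·exp(−k·z) = 0.45 × exp(−0.3 × 2.7) = 0.45 × exp(−0.81)
  = 0.45 × 0.4449 = 0.2002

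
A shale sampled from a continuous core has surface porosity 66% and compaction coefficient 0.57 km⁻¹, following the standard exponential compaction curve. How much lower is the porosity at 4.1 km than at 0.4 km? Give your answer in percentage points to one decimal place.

phi(0.4) = 0.66·e^(−0.57×0.4) = 0.5254
phi(4.1) = 0.66·e^(−0.57×4.1) = 0.0638
Δphi = 0.5254 − 0.0638 = 0.4617

46.2 percentage points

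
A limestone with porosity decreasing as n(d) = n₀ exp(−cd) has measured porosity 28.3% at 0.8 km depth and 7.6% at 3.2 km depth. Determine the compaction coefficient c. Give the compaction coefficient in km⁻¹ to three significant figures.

0.548 km⁻¹

Athy: n(d) = n₀ e^(−cd) ⇒ n₁/n₂ = e^{c(d₂−d₁)} ⇒ c = ln(n₁/n₂)/(d₂−d₁)
c = ln(0.283/0.076) / (3.2 − 0.8) = ln(3.724) / 2.4 = 1.3147 / 2.4 = 0.5478 km⁻¹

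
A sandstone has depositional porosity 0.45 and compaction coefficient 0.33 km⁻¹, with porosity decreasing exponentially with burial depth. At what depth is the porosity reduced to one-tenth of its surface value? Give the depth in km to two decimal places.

6.98 km

n/n₀ = 1/10 ⇒ exp(−β·d) = 1/10 ⇒ d = ln(10) / β
d = 2.3026 / 0.33 = 6.978 km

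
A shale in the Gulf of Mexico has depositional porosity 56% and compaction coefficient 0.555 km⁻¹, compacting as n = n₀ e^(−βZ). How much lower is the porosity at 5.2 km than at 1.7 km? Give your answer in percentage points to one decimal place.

18.7 percentage points

n(1.7) = 0.56·e^(−0.555×1.7) = 0.2180
n(5.2) = 0.56·e^(−0.555×5.2) = 0.0312
Δn = 0.2180 − 0.0312 = 0.1867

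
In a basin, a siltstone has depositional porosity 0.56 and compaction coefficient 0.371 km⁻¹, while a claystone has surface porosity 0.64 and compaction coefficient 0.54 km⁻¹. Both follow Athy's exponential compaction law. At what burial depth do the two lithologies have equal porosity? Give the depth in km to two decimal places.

0.79 km

Set n₀ₐ e^(−kₐd) = n₀ᵦ e^(−kᵦd) ⇒ ln(n₀ₐ/n₀ᵦ) = (kₐ − kᵦ)·d
d = ln(0.56/0.64) / (0.371 − 0.54) = -0.1335 / -0.169 = 0.790 km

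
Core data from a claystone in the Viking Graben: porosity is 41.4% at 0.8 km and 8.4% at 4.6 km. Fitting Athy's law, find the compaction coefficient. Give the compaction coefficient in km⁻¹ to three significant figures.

Athy: n(d) = n₀ e^(−cd) ⇒ n₁/n₂ = e^{c(d₂−d₁)} ⇒ c = ln(n₁/n₂)/(d₂−d₁)
c = ln(0.414/0.084) / (4.6 − 0.8) = ln(4.929) / 3.8 = 1.5950 / 3.8 = 0.4197 km⁻¹

0.420 km⁻¹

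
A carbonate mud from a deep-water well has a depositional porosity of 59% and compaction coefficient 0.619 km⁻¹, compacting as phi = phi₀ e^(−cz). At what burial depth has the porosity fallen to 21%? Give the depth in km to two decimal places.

Invert Athy's law: z = ln(phi₀/phi) / c
z = ln(0.59/0.21) / 0.619 = ln(2.81) / 0.619 = 1.0330 / 0.619 = 1.669 km

1.67 km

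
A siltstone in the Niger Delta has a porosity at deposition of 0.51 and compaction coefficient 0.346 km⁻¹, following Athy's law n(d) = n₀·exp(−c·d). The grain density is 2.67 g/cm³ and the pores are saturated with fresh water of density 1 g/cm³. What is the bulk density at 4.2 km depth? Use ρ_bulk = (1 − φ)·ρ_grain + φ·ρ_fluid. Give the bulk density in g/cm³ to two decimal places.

Porosity at depth: n = 0.51·exp(−0.346×4.2) = 0.51×0.2338 = 0.1192
Bulk density: ρ_b = (1−n)ρ_g + n·ρ_f = 0.8808×2.67 + 0.1192×1
       = 2.352 + 0.119 = 2.471 g/cm³

2.47 g/cm³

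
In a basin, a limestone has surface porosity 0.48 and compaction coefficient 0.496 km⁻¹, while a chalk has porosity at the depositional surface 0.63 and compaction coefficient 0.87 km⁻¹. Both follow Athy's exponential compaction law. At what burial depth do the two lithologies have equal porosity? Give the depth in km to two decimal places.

0.73 km

Set n₀ₐ e^(−cₐz) = n₀ᵦ e^(−cᵦz) ⇒ ln(n₀ₐ/n₀ᵦ) = (cₐ − cᵦ)·z
z = ln(0.48/0.63) / (0.496 − 0.87) = -0.2719 / -0.374 = 0.727 km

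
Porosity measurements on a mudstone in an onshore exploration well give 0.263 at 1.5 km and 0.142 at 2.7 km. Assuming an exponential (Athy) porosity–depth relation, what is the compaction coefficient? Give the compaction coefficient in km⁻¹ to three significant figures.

Athy: phi(Z) = phi₀ e^(−cZ) ⇒ phi₁/phi₂ = e^{c(Z₂−Z₁)} ⇒ c = ln(phi₁/phi₂)/(Z₂−Z₁)
c = ln(0.263/0.142) / (2.7 − 1.5) = ln(1.852) / 1.2 = 0.6163 / 1.2 = 0.5136 km⁻¹

0.514 km⁻¹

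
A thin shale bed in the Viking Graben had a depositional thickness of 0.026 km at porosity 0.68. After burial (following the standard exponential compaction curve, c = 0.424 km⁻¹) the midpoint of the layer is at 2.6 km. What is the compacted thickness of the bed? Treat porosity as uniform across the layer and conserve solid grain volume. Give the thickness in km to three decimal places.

Porosity at 2.6 km: φ = 0.68·exp(−0.424×2.6) = 0.2258
Solid-volume conservation: h(1−φ) = h₀(1−φ₀) ⇒ h = h₀·(1−φ₀)/(1−φ)
h = 0.026 × (1 − 0.68)/(1 − 0.2258) = 0.026 × 0.4133 = 0.0107 km

0.011 km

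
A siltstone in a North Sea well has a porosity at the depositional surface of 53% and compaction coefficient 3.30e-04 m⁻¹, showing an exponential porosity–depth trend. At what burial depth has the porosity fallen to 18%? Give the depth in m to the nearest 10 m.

Working in km (1 km = 1000 m; β in km⁻¹ = β in m⁻¹ × 1000):
Invert Athy's law: d = ln(φ₀/φ) / β
d = ln(0.53/0.18) / 0.33 = ln(2.944) / 0.33 = 1.0799 / 0.33 = 3.272 km

3270 m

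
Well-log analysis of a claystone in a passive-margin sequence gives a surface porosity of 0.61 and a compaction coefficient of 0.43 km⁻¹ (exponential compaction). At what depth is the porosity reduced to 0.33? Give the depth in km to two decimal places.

1.43 km

Invert Athy's law: Z = ln(phi₀/phi) / β
Z = ln(0.61/0.33) / 0.43 = ln(1.848) / 0.43 = 0.6144 / 0.43 = 1.429 km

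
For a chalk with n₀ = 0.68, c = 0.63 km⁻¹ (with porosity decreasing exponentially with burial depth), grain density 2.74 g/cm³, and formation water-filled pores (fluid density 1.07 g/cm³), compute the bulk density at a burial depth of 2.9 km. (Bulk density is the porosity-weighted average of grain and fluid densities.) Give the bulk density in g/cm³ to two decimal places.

2.56 g/cm³

Porosity at depth: n = 0.68·exp(−0.63×2.9) = 0.68×0.1609 = 0.1094
Bulk density: ρ_b = (1−n)ρ_g + n·ρ_f = 0.8906×2.74 + 0.1094×1.07
       = 2.440 + 0.117 = 2.557 g/cm³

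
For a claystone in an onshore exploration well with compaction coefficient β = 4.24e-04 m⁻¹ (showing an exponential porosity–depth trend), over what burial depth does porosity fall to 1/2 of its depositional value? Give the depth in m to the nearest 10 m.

1630 m

Working in km (1 km = 1000 m; β in km⁻¹ = β in m⁻¹ × 1000):
φ/φ₀ = 1/2 ⇒ exp(−β·z) = 1/2 ⇒ z = ln(2) / β
z = 0.6931 / 0.424 = 1.635 km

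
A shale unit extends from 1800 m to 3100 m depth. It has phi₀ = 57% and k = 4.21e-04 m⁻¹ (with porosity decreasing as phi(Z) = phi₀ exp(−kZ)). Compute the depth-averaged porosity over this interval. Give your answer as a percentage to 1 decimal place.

Working in km (1 km = 1000 m; k in km⁻¹ = k in m⁻¹ × 1000):
⟨phi⟩ = (1/(Z₂−Z₁)) ∫ phi₀ e^(−kZ) dZ = phi₀·(e^(−k·Z₁) − e^(−k·Z₂)) / (k·(Z₂−Z₁))
e^(−0.421×1.8) = 0.4687; e^(−0.421×3.1) = 0.2711
⟨phi⟩ = 0.57 × (0.4687 − 0.2711) / (0.421 × 1.3) = 0.57 × 0.3610 = 0.2057

20.6%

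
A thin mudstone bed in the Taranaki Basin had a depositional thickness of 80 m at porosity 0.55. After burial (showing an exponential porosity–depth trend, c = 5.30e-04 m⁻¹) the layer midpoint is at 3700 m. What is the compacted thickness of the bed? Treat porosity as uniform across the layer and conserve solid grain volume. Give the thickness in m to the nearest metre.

39 m

Working in km (1 km = 1000 m; c in km⁻¹ = c in m⁻¹ × 1000):
Porosity at 3.7 km: n = 0.55·exp(−0.53×3.7) = 0.0774
Solid-volume conservation: h(1−n) = h₀(1−n₀) ⇒ h = h₀·(1−n₀)/(1−n)
h = 0.08 × (1 − 0.55)/(1 − 0.0774) = 0.08 × 0.4877 = 0.0390 km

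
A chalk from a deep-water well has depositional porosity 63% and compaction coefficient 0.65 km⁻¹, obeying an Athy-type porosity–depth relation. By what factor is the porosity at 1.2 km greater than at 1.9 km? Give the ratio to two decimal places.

1.58

φ(d₁)/φ(d₂) = e^(−β·d₁)/e^(−β·d₂) = e^{β(d₂−d₁)}
= exp(0.65 × 0.7) = exp(0.455) = 1.5762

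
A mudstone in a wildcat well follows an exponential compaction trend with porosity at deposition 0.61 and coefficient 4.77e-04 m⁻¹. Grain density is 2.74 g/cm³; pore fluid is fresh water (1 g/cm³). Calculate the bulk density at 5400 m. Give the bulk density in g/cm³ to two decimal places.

2.66 g/cm³

Working in km (1 km = 1000 m; k in km⁻¹ = k in m⁻¹ × 1000):
Porosity at depth: n = 0.61·exp(−0.477×5.4) = 0.61×0.0761 = 0.0464
Bulk density: ρ_b = (1−n)ρ_g + n·ρ_f = 0.9536×2.74 + 0.0464×1
       = 2.613 + 0.046 = 2.659 g/cm³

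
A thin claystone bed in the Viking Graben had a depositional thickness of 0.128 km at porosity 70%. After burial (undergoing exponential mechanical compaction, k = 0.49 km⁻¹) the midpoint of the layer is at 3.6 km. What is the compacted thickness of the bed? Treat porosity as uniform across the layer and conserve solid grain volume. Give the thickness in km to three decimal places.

0.044 km

Porosity at 3.6 km: φ = 0.7·exp(−0.49×3.6) = 0.1200
Solid-volume conservation: h(1−φ) = h₀(1−φ₀) ⇒ h = h₀·(1−φ₀)/(1−φ)
h = 0.128 × (1 − 0.7)/(1 − 0.1200) = 0.128 × 0.3409 = 0.0436 km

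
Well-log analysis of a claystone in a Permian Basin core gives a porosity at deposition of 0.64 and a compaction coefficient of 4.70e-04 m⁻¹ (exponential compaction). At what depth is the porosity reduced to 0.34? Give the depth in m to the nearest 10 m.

1350 m

Working in km (1 km = 1000 m; β in km⁻¹ = β in m⁻¹ × 1000):
Invert Athy's law: z = ln(phi₀/phi) / β
z = ln(0.64/0.34) / 0.47 = ln(1.882) / 0.47 = 0.6325 / 0.47 = 1.346 km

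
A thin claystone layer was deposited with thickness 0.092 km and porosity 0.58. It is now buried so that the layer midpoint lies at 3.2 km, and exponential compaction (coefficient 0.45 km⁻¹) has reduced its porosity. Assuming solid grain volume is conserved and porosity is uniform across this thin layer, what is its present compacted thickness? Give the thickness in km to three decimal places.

Porosity at 3.2 km: phi = 0.58·exp(−0.45×3.2) = 0.1374
Solid-volume conservation: h(1−phi) = h₀(1−phi₀) ⇒ h = h₀·(1−phi₀)/(1−phi)
h = 0.092 × (1 − 0.58)/(1 − 0.1374) = 0.092 × 0.4869 = 0.0448 km

0.045 km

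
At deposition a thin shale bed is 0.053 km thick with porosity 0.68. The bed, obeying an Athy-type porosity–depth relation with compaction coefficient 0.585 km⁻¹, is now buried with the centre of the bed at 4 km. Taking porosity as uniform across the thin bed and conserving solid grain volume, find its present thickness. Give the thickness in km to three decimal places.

Porosity at 4 km: n = 0.68·exp(−0.585×4) = 0.0655
Solid-volume conservation: h(1−n) = h₀(1−n₀) ⇒ h = h₀·(1−n₀)/(1−n)
h = 0.053 × (1 − 0.68)/(1 − 0.0655) = 0.053 × 0.3424 = 0.0181 km

0.018 km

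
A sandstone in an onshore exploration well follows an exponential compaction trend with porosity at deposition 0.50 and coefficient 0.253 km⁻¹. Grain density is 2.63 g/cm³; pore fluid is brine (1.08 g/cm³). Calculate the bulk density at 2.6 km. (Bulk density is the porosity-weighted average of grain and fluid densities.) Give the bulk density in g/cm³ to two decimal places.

2.23 g/cm³

Porosity at depth: n = 0.5·exp(−0.253×2.6) = 0.5×0.5180 = 0.2590
Bulk density: ρ_b = (1−n)ρ_g + n·ρ_f = 0.7410×2.63 + 0.2590×1.08
       = 1.949 + 0.280 = 2.229 g/cm³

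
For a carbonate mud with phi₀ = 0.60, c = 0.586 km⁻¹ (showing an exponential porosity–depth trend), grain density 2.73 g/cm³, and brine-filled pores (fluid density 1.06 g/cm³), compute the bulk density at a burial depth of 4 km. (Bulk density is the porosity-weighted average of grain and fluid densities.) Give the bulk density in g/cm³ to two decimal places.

Porosity at depth: phi = 0.6·exp(−0.586×4) = 0.6×0.0959 = 0.0576
Bulk density: ρ_b = (1−phi)ρ_g + phi·ρ_f = 0.9424×2.73 + 0.0576×1.06
       = 2.573 + 0.061 = 2.634 g/cm³

2.63 g/cm³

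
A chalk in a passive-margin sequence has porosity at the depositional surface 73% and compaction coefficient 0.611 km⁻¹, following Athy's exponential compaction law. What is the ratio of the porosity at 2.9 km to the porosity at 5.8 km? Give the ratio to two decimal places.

n(d₁)/n(d₂) = e^(−c·d₁)/e^(−c·d₂) = e^{c(d₂−d₁)}
= exp(0.611 × 2.9) = exp(1.772) = 5.8820

5.88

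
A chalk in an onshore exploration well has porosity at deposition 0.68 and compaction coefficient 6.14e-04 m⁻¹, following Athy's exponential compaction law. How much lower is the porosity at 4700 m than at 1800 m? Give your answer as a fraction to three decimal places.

Working in km (1 km = 1000 m; k in km⁻¹ = k in m⁻¹ × 1000):
n(1.8) = 0.68·e^(−0.614×1.8) = 0.2252
n(4.7) = 0.68·e^(−0.614×4.7) = 0.0380
Δn = 0.2252 − 0.0380 = 0.1872

0.187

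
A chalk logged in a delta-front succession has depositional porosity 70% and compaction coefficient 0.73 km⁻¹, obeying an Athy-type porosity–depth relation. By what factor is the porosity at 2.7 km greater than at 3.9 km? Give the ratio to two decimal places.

2.40

φ(d₁)/φ(d₂) = e^(−c·d₁)/e^(−c·d₂) = e^{c(d₂−d₁)}
= exp(0.73 × 1.2) = exp(0.876) = 2.4013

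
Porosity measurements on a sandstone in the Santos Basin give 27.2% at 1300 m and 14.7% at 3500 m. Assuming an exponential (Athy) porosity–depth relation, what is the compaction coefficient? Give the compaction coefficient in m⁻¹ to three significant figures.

0.000280 m⁻¹

Working in km (1 km = 1000 m; c in km⁻¹ = c in m⁻¹ × 1000):
Athy: phi(d) = phi₀ e^(−cd) ⇒ phi₁/phi₂ = e^{c(d₂−d₁)} ⇒ c = ln(phi₁/phi₂)/(d₂−d₁)
c = ln(0.272/0.147) / (3.5 − 1.3) = ln(1.85) / 2.2 = 0.6154 / 2.2 = 0.2797 km⁻¹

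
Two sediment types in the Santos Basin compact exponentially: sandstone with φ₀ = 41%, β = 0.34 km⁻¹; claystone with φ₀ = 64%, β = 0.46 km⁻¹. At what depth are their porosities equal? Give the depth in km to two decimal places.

Set φ₀ₐ e^(−βₐZ) = φ₀ᵦ e^(−βᵦZ) ⇒ ln(φ₀ₐ/φ₀ᵦ) = (βₐ − βᵦ)·Z
Z = ln(0.41/0.64) / (0.34 − 0.46) = -0.4453 / -0.12 = 3.711 km

3.71 km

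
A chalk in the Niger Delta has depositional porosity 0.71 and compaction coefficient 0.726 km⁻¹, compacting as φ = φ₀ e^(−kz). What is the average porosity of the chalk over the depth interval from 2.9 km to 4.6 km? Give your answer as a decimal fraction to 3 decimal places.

0.050

⟨φ⟩ = (1/(z₂−z₁)) ∫ φ₀ e^(−kz) dz = φ₀·(e^(−k·z₁) − e^(−k·z₂)) / (k·(z₂−z₁))
e^(−0.726×2.9) = 0.1218; e^(−0.726×4.6) = 0.0355
⟨φ⟩ = 0.71 × (0.1218 − 0.0355) / (0.726 × 1.7) = 0.71 × 0.0700 = 0.0497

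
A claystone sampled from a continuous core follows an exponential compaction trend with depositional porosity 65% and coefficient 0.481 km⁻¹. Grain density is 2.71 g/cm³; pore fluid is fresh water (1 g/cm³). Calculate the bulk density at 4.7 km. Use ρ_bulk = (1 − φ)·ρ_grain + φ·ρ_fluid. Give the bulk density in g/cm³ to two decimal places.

Porosity at depth: φ = 0.65·exp(−0.481×4.7) = 0.65×0.1043 = 0.0678
Bulk density: ρ_b = (1−φ)ρ_g + φ·ρ_f = 0.9322×2.71 + 0.0678×1
       = 2.526 + 0.068 = 2.594 g/cm³

2.59 g/cm³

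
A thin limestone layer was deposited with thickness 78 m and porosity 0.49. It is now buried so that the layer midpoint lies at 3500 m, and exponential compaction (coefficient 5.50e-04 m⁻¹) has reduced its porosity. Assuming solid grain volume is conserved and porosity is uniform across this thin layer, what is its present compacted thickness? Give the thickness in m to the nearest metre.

Working in km (1 km = 1000 m; k in km⁻¹ = k in m⁻¹ × 1000):
Porosity at 3.5 km: n = 0.49·exp(−0.55×3.5) = 0.0715
Solid-volume conservation: h(1−n) = h₀(1−n₀) ⇒ h = h₀·(1−n₀)/(1−n)
h = 0.078 × (1 − 0.49)/(1 − 0.0715) = 0.078 × 0.5493 = 0.0428 km

43 m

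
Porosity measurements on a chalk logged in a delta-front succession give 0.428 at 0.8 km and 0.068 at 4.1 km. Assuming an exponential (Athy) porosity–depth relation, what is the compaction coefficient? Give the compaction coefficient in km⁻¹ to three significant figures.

0.557 km⁻¹

Athy: phi(d) = phi₀ e^(−kd) ⇒ phi₁/phi₂ = e^{k(d₂−d₁)} ⇒ k = ln(phi₁/phi₂)/(d₂−d₁)
k = ln(0.428/0.068) / (4.1 − 0.8) = ln(6.294) / 3.3 = 1.8396 / 3.3 = 0.5575 km⁻¹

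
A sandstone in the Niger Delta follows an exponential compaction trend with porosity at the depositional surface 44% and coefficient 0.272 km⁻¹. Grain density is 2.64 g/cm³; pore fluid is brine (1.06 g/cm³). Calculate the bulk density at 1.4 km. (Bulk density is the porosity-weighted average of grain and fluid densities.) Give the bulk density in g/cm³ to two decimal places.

2.16 g/cm³

Porosity at depth: φ = 0.44·exp(−0.272×1.4) = 0.44×0.6833 = 0.3007
Bulk density: ρ_b = (1−φ)ρ_g + φ·ρ_f = 0.6993×2.64 + 0.3007×1.06
       = 1.846 + 0.319 = 2.165 g/cm³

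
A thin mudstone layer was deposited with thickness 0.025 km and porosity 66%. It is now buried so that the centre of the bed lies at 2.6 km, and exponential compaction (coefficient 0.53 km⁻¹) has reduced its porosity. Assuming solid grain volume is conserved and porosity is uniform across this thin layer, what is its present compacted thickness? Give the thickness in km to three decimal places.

Porosity at 2.6 km: phi = 0.66·exp(−0.53×2.6) = 0.1664
Solid-volume conservation: h(1−phi) = h₀(1−phi₀) ⇒ h = h₀·(1−phi₀)/(1−phi)
h = 0.025 × (1 − 0.66)/(1 − 0.1664) = 0.025 × 0.4079 = 0.0102 km

0.010 km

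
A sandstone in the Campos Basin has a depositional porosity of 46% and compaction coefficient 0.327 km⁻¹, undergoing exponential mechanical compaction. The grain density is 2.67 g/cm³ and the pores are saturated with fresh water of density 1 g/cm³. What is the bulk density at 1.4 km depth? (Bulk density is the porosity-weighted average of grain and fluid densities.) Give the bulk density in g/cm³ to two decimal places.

Porosity at depth: φ = 0.46·exp(−0.327×1.4) = 0.46×0.6327 = 0.2910
Bulk density: ρ_b = (1−φ)ρ_g + φ·ρ_f = 0.7090×2.67 + 0.2910×1
       = 1.893 + 0.291 = 2.184 g/cm³

2.18 g/cm³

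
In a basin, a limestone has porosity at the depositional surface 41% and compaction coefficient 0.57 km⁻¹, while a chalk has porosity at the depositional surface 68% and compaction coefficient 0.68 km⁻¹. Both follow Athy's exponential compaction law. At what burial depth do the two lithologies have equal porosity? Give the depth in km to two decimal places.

4.60 km

Set phi₀ₐ e^(−kₐd) = phi₀ᵦ e^(−kᵦd) ⇒ ln(phi₀ₐ/phi₀ᵦ) = (kₐ − kᵦ)·d
d = ln(0.41/0.68) / (0.57 − 0.68) = -0.5059 / -0.11 = 4.599 km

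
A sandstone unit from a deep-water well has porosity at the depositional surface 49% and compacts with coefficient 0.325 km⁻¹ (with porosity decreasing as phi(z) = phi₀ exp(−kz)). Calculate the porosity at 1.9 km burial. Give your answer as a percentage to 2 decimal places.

phi = phi₀·exp(−k·z) = 0.49 × exp(−0.325 × 1.9) = 0.49 × exp(−0.6175)
  = 0.49 × 0.5393 = 0.2643

26.43%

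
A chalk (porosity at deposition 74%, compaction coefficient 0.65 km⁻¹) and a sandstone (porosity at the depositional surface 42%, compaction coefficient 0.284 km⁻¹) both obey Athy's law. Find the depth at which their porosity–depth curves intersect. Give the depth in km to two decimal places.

1.55 km

Set φ₀ₐ e^(−kₐZ) = φ₀ᵦ e^(−kᵦZ) ⇒ ln(φ₀ₐ/φ₀ᵦ) = (kₐ − kᵦ)·Z
Z = ln(0.74/0.42) / (0.65 − 0.284) = 0.5664 / 0.366 = 1.548 km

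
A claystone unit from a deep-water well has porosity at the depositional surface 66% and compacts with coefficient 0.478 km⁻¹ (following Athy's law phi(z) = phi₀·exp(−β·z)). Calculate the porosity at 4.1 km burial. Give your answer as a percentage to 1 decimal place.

9.3%

phi = phi₀·exp(−β·z) = 0.66 × exp(−0.478 × 4.1) = 0.66 × exp(−1.96)
  = 0.66 × 0.1409 = 0.0930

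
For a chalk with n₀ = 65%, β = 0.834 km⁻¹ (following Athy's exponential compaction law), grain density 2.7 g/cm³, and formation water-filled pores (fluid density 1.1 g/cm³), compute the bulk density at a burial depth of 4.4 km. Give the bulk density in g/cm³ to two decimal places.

2.67 g/cm³

Porosity at depth: n = 0.65·exp(−0.834×4.4) = 0.65×0.0255 = 0.0166
Bulk density: ρ_b = (1−n)ρ_g + n·ρ_f = 0.9834×2.7 + 0.0166×1.1
       = 2.655 + 0.018 = 2.673 g/cm³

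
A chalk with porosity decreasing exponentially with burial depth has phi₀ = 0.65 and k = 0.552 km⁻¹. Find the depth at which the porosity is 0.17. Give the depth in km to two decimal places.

2.43 km

Invert Athy's law: z = ln(phi₀/phi) / k
z = ln(0.65/0.17) / 0.552 = ln(3.824) / 0.552 = 1.3412 / 0.552 = 2.430 km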